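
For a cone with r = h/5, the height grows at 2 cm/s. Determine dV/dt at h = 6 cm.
72π/25 cm³/s

V = (1/3)π(h/5)²h = πh³/75
dV/dt = πh²/25 · 2
At h = 6: dV/dt = 72π/25 cm³/s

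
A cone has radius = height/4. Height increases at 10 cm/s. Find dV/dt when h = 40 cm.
1000π cm³/s

V = (1/3)π(h/4)²h = πh³/48
dV/dt = πh²/16 · 10
At h = 40: dV/dt = 1000π cm³/s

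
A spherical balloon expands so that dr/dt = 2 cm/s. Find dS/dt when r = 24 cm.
384π cm²/s

S = 4πr²
dS/dt = dS/dr · dr/dt = 8πr · 2
At r = 24: dS/dt = 384π cm²/s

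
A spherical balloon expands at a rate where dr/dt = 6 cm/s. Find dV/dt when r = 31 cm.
23064π cm³/s

V = (4/3)πr³
dV/dt = dV/dr · dr/dt = 4πr² · 6
At r = 31: dV/dt = 23064π cm³/s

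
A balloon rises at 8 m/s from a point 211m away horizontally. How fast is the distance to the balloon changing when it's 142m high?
1136√64685/64685 ≈ 4.467 m/s

z² = 211² + y²
z = √(211² + 142²) = √64685
dz/dt = y/z · dy/dt = 142/√64685 · 8 = 1136√64685/64685 ≈ 4.467 m/s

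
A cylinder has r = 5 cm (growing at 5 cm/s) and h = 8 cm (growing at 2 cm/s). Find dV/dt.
450π cm³/s

V = πr²h
dV/dt = 2πrh·dr/dt + πr²·dh/dt
= 2π(5)(8)(5) + π(5)²(2)
= 450π cm³/s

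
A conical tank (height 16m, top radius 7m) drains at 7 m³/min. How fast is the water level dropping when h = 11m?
256/(847π) ≈ 0.09621 m/min

r/h = 7/16, so r = (7/16)h
V = (1/3)πr²h = (1/3)π((7/16)h)²h = (49/768)πh³
dV/dh = (49/256)πh²
dh/dt = (dV/dt)/(dV/dh) = -7/((49/256)π·11²) = -256/(847π) m/min
The level is dropping at 256/(847π) ≈ 0.09621 m/min.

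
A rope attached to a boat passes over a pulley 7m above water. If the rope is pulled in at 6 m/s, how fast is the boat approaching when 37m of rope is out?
37√330/110 ≈ 6.11 m/s

rope² = x² + 7²
x = √(37² - 7²) = 2√330
dx/dt = (rope/x) · d(rope)/dt = (37/(2√330)) · (-6) = -37√330/110 m/s
The boat approaches at 37√330/110 ≈ 6.11 m/s.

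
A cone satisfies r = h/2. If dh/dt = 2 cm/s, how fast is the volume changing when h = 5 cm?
25π/2 cm³/s

V = (1/3)π(h/2)²h = πh³/12
dV/dt = πh²/4 · 2
At h = 5: dV/dt = 25π/2 cm³/s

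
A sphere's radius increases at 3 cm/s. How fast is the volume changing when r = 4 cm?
192π cm³/s

V = (4/3)πr³
dV/dt = dV/dr · dr/dt = 4πr² · 3
At r = 4: dV/dt = 192π cm³/s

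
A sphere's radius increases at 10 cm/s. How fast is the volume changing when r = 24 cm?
23040π cm³/s

V = (4/3)πr³
dV/dt = dV/dr · dr/dt = 4πr² · 10
At r = 24: dV/dt = 23040π cm³/s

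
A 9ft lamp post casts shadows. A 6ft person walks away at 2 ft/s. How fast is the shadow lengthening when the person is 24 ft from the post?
4 ft/s

By similar triangles: 9/(x+s) = 6/s
Solving: s = 6x/3
ds/dt = 6/3 · dx/dt = 2 · 2 = 4 ft/s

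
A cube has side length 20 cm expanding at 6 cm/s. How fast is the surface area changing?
1440 cm²/s

A = 6s²
dA/dt = 12s · ds/dt = 12·20·6 = 1440 cm²/s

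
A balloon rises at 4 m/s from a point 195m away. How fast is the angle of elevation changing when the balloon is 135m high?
0.013867 rad/s

tan(θ) = y/195
sec²(θ) · dθ/dt = (1/195) · dy/dt
dθ/dt = cos²(θ)/195 · 4 = 195/(195² + 135²) · 4
dθ/dt = 0.013867 rad/s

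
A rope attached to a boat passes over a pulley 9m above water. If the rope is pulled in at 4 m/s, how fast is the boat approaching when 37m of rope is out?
37√322/161 ≈ 4.124 m/s

rope² = x² + 9²
x = √(37² - 9²) = 2√322
dx/dt = (rope/x) · d(rope)/dt = (37/(2√322)) · (-4) = -37√322/161 m/s
The boat approaches at 37√322/161 ≈ 4.124 m/s.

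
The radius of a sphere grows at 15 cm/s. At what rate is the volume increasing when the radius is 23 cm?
31740π cm³/s

V = (4/3)πr³
dV/dt = dV/dr · dr/dt = 4πr² · 15
At r = 23: dV/dt = 31740π cm³/s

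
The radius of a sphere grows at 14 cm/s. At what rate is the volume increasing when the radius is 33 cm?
60984π cm³/s

V = (4/3)πr³
dV/dt = dV/dr · dr/dt = 4πr² · 14
At r = 33: dV/dt = 60984π cm³/s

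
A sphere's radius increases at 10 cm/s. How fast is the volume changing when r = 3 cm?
360π cm³/s

V = (4/3)πr³
dV/dt = dV/dr · dr/dt = 4πr² · 10
At r = 3: dV/dt = 360π cm³/s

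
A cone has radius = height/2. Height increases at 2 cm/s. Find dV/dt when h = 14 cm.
98π cm³/s

V = (1/3)π(h/2)²h = πh³/12
dV/dt = πh²/4 · 2
At h = 14: dV/dt = 98π cm³/s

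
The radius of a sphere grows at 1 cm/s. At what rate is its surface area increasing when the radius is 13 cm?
104π cm²/s

S = 4πr²
dS/dt = dS/dr · dr/dt = 8πr · 1
At r = 13: dS/dt = 104π cm²/s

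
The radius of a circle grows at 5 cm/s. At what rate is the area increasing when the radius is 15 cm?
150π cm²/s

A = πr²
dA/dt = 2πr · dr/dt = 2π(15)(5) = 150π cm²/s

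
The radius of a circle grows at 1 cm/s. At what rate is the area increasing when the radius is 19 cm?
38π cm²/s

A = πr²
dA/dt = 2πr · dr/dt = 2π(19)(1) = 38π cm²/s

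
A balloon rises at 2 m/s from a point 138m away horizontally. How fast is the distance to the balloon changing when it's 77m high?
154√24973/24973 ≈ 0.9745 m/s

z² = 138² + y²
z = √(138² + 77²) = √24973
dz/dt = y/z · dy/dt = 77/√24973 · 2 = 154√24973/24973 ≈ 0.9745 m/s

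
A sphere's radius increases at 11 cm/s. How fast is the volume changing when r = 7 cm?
2156π cm³/s

V = (4/3)πr³
dV/dt = dV/dr · dr/dt = 4πr² · 11
At r = 7: dV/dt = 2156π cm³/s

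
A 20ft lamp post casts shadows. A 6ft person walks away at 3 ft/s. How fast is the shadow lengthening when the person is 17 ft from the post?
9/7 ft/s

By similar triangles: 20/(x+s) = 6/s
Solving: s = 6x/14
ds/dt = 6/14 · dx/dt = 3/7 · 3 = 9/7 ft/s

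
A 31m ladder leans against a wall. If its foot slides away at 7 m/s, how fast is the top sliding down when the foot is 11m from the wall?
11√210/60 ≈ 2.657 m/s

x² + y² = 31²
2x·dx/dt + 2y·dy/dt = 0
dy/dt = -x/y · dx/dt = -11/(2√210) · 7 = -11√210/60 m/s
The top is descending at 11√210/60 ≈ 2.657 m/s.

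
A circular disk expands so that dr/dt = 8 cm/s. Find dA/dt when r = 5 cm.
80π cm²/s

A = πr²
dA/dt = 2πr · dr/dt = 2π(5)(8) = 80π cm²/s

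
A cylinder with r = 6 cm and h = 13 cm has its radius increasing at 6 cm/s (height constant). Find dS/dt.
300π cm²/s

S = 2πrh + 2πr² (lateral + bases)
dS/dt = (2πh + 4πr)·dr/dt = (2π·13 + 4π·6)·6
= 300π cm²/s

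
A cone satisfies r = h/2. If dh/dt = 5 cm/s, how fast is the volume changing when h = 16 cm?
320π cm³/s

V = (1/3)π(h/2)²h = πh³/12
dV/dt = πh²/4 · 5
At h = 16: dV/dt = 320π cm³/s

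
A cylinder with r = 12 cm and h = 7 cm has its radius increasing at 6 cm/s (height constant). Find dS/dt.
372π cm²/s

S = 2πrh + 2πr² (lateral + bases)
dS/dt = (2πh + 4πr)·dr/dt = (2π·7 + 4π·12)·6
= 372π cm²/s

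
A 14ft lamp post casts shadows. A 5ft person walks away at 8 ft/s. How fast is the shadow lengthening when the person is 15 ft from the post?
40/9 ft/s

By similar triangles: 14/(x+s) = 5/s
Solving: s = 5x/9
ds/dt = 5/9 · dx/dt = 5/9 · 8 = 40/9 ft/s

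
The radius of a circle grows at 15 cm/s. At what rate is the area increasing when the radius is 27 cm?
810π cm²/s

A = πr²
dA/dt = 2πr · dr/dt = 2π(27)(15) = 810π cm²/s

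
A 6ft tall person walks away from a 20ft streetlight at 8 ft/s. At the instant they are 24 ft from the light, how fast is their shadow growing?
24/7 ft/s

By similar triangles: 20/(x+s) = 6/s
Solving: s = 6x/14
ds/dt = 6/14 · dx/dt = 3/7 · 8 = 24/7 ft/s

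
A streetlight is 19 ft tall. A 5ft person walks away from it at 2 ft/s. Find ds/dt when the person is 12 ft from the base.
5/7 ft/s

By similar triangles: 19/(x+s) = 5/s
Solving: s = 5x/14
ds/dt = 5/14 · dx/dt = 5/14 · 2 = 5/7 ft/s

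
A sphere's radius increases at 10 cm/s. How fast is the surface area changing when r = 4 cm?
320π cm²/s

S = 4πr²
dS/dt = dS/dr · dr/dt = 8πr · 10
At r = 4: dS/dt = 320π cm²/s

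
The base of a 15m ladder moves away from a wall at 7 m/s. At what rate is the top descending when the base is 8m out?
8√161/23 ≈ 4.413 m/s

x² + y² = 15²
2x·dx/dt + 2y·dy/dt = 0
dy/dt = -x/y · dx/dt = -8/√161 · 7 = -8√161/23 m/s
The top is descending at 8√161/23 ≈ 4.413 m/s.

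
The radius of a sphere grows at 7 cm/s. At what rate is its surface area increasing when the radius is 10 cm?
560π cm²/s

S = 4πr²
dS/dt = dS/dr · dr/dt = 8πr · 7
At r = 10: dS/dt = 560π cm²/s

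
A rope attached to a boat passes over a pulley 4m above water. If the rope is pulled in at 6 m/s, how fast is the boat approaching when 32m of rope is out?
16√7/7 ≈ 6.047 m/s

rope² = x² + 4²
x = √(32² - 4²) = 12√7
dx/dt = (rope/x) · d(rope)/dt = (32/(12√7)) · (-6) = -16√7/7 m/s
The boat approaches at 16√7/7 ≈ 6.047 m/s.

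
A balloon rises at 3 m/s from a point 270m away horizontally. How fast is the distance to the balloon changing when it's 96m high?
48√2281/2281 ≈ 1.005 m/s

z² = 270² + y²
z = √(270² + 96²) = 6√2281
dz/dt = y/z · dy/dt = 96/(6√2281) · 3 = 48√2281/2281 ≈ 1.005 m/s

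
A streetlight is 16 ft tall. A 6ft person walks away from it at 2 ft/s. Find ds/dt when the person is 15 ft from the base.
6/5 ft/s

By similar triangles: 16/(x+s) = 6/s
Solving: s = 6x/10
ds/dt = 6/10 · dx/dt = 3/5 · 2 = 6/5 ft/s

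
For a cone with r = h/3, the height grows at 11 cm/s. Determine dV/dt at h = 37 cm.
15059π/9 cm³/s

V = (1/3)π(h/3)²h = πh³/27
dV/dt = πh²/9 · 11
At h = 37: dV/dt = 15059π/9 cm³/s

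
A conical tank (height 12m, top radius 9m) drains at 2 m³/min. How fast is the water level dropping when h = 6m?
8/(81π) ≈ 0.03144 m/min

r/h = 9/12, so r = (3/4)h
V = (1/3)πr²h = (1/3)π((3/4)h)²h = (3/16)πh³
dV/dh = (9/16)πh²
dh/dt = (dV/dt)/(dV/dh) = -2/((9/16)π·6²) = -8/(81π) m/min
The level is dropping at 8/(81π) ≈ 0.03144 m/min.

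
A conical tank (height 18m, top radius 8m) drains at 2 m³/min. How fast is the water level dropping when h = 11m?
81/(968π) ≈ 0.02664 m/min

r/h = 8/18, so r = (4/9)h
V = (1/3)πr²h = (1/3)π((4/9)h)²h = (16/243)πh³
dV/dh = (16/81)πh²
dh/dt = (dV/dt)/(dV/dh) = -2/((16/81)π·11²) = -81/(968π) m/min
The level is dropping at 81/(968π) ≈ 0.02664 m/min.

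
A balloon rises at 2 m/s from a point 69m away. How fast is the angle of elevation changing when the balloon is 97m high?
0.009739 rad/s

tan(θ) = y/69
sec²(θ) · dθ/dt = (1/69) · dy/dt
dθ/dt = cos²(θ)/69 · 2 = 69/(69² + 97²) · 2
dθ/dt = 0.009739 rad/s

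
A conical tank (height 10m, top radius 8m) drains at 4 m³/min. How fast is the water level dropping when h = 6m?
25/(144π) ≈ 0.05526 m/min

r/h = 8/10, so r = (4/5)h
V = (1/3)πr²h = (1/3)π((4/5)h)²h = (16/75)πh³
dV/dh = (16/25)πh²
dh/dt = (dV/dt)/(dV/dh) = -4/((16/25)π·6²) = -25/(144π) m/min
The level is dropping at 25/(144π) ≈ 0.05526 m/min.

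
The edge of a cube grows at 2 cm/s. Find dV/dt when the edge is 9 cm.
486 cm³/s

V = s³
dV/dt = 3s² · ds/dt = 3·9²·2 = 486 cm³/s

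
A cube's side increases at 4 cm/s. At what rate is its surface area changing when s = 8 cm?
384 cm²/s

A = 6s²
dA/dt = 12s · ds/dt = 12·8·4 = 384 cm²/s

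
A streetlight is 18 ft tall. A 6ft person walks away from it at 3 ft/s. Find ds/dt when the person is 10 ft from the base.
3/2 ft/s

By similar triangles: 18/(x+s) = 6/s
Solving: s = 6x/12
ds/dt = 6/12 · dx/dt = 1/2 · 3 = 3/2 ft/s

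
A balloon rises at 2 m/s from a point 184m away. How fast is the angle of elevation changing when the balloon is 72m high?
0.009426 rad/s

tan(θ) = y/184
sec²(θ) · dθ/dt = (1/184) · dy/dt
dθ/dt = cos²(θ)/184 · 2 = 184/(184² + 72²) · 2
dθ/dt = 0.009426 rad/s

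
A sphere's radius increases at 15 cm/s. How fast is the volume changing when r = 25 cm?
37500π cm³/s

V = (4/3)πr³
dV/dt = dV/dr · dr/dt = 4πr² · 15
At r = 25: dV/dt = 37500π cm³/s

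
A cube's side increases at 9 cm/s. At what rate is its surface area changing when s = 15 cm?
1620 cm²/s

A = 6s²
dA/dt = 12s · ds/dt = 12·15·9 = 1620 cm²/s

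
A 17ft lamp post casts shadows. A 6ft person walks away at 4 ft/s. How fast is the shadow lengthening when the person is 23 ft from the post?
24/11 ft/s

By similar triangles: 17/(x+s) = 6/s
Solving: s = 6x/11
ds/dt = 6/11 · dx/dt = 6/11 · 4 = 24/11 ft/s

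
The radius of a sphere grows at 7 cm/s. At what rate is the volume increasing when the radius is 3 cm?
252π cm³/s

V = (4/3)πr³
dV/dt = dV/dr · dr/dt = 4πr² · 7
At r = 3: dV/dt = 252π cm³/s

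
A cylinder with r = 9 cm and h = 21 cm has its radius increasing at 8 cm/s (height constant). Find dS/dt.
624π cm²/s

S = 2πrh + 2πr² (lateral + bases)
dS/dt = (2πh + 4πr)·dr/dt = (2π·21 + 4π·9)·8
= 624π cm²/s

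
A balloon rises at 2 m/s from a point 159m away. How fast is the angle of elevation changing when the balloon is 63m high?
0.010872 rad/s

tan(θ) = y/159
sec²(θ) · dθ/dt = (1/159) · dy/dt
dθ/dt = cos²(θ)/159 · 2 = 159/(159² + 63²) · 2
dθ/dt = 0.010872 rad/s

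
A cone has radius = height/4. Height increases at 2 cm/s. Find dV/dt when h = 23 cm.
529π/8 cm³/s

V = (1/3)π(h/4)²h = πh³/48
dV/dt = πh²/16 · 2
At h = 23: dV/dt = 529π/8 cm³/s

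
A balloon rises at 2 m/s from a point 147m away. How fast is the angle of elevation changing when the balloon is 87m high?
0.010076 rad/s

tan(θ) = y/147
sec²(θ) · dθ/dt = (1/147) · dy/dt
dθ/dt = cos²(θ)/147 · 2 = 147/(147² + 87²) · 2
dθ/dt = 0.010076 rad/s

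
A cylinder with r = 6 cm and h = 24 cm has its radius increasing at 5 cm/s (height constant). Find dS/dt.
360π cm²/s

S = 2πrh + 2πr² (lateral + bases)
dS/dt = (2πh + 4πr)·dr/dt = (2π·24 + 4π·6)·5
= 360π cm²/s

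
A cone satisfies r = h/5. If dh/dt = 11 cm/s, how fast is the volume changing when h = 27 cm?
8019π/25 cm³/s

V = (1/3)π(h/5)²h = πh³/75
dV/dt = πh²/25 · 11
At h = 27: dV/dt = 8019π/25 cm³/s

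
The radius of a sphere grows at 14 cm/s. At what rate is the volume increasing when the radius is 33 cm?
60984π cm³/s

V = (4/3)πr³
dV/dt = dV/dr · dr/dt = 4πr² · 14
At r = 33: dV/dt = 60984π cm³/s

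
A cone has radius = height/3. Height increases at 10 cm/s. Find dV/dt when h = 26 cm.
6760π/9 cm³/s

V = (1/3)π(h/3)²h = πh³/27
dV/dt = πh²/9 · 10
At h = 26: dV/dt = 6760π/9 cm³/s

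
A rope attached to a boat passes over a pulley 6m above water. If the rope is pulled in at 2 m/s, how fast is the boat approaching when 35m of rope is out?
70√1189/1189 ≈ 2.03 m/s

rope² = x² + 6²
x = √(35² - 6²) = √1189
dx/dt = (rope/x) · d(rope)/dt = (35/√1189) · (-2) = -70√1189/1189 m/s
The boat approaches at 70√1189/1189 ≈ 2.03 m/s.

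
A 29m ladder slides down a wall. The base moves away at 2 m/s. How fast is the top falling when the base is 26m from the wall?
52√165/165 ≈ 4.048 m/s

x² + y² = 29²
2x·dx/dt + 2y·dy/dt = 0
dy/dt = -x/y · dx/dt = -26/√165 · 2 = -52√165/165 m/s
The top is descending at 52√165/165 ≈ 4.048 m/s.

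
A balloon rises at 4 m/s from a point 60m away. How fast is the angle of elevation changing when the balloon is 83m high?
0.022881 rad/s

tan(θ) = y/60
sec²(θ) · dθ/dt = (1/60) · dy/dt
dθ/dt = cos²(θ)/60 · 4 = 60/(60² + 83²) · 4
dθ/dt = 0.022881 rad/s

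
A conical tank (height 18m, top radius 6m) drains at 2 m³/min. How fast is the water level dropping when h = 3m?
2/π ≈ 0.6366 m/min

r/h = 6/18, so r = (1/3)h
V = (1/3)πr²h = (1/3)π((1/3)h)²h = (1/27)πh³
dV/dh = (1/9)πh²
dh/dt = (dV/dt)/(dV/dh) = -2/((1/9)π·3²) = -2/π m/min
The level is dropping at 2/π ≈ 0.6366 m/min.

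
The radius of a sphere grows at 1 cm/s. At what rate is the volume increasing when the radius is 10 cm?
400π cm³/s

V = (4/3)πr³
dV/dt = dV/dr · dr/dt = 4πr² · 1
At r = 10: dV/dt = 400π cm³/s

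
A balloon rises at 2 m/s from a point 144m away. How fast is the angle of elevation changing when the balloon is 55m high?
0.012121 rad/s

tan(θ) = y/144
sec²(θ) · dθ/dt = (1/144) · dy/dt
dθ/dt = cos²(θ)/144 · 2 = 144/(144² + 55²) · 2
dθ/dt = 0.012121 rad/s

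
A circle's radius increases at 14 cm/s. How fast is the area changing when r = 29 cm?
812π cm²/s

A = πr²
dA/dt = 2πr · dr/dt = 2π(29)(14) = 812π cm²/s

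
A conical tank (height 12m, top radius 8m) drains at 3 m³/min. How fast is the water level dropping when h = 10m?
27/(400π) ≈ 0.02149 m/min

r/h = 8/12, so r = (2/3)h
V = (1/3)πr²h = (1/3)π((2/3)h)²h = (4/27)πh³
dV/dh = (4/9)πh²
dh/dt = (dV/dt)/(dV/dh) = -3/((4/9)π·10²) = -27/(400π) m/min
The level is dropping at 27/(400π) ≈ 0.02149 m/min.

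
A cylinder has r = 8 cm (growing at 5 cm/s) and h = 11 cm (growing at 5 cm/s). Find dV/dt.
1200π cm³/s

V = πr²h
dV/dt = 2πrh·dr/dt + πr²·dh/dt
= 2π(8)(11)(5) + π(8)²(5)
= 1200π cm³/s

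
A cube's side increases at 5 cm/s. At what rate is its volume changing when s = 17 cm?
4335 cm³/s

V = s³
dV/dt = 3s² · ds/dt = 3·17²·5 = 4335 cm³/s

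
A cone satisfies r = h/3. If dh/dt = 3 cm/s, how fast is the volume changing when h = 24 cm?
192π cm³/s

V = (1/3)π(h/3)²h = πh³/27
dV/dt = πh²/9 · 3
At h = 24: dV/dt = 192π cm³/s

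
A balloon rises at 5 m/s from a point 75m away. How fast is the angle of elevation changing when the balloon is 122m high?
0.018285 rad/s

tan(θ) = y/75
sec²(θ) · dθ/dt = (1/75) · dy/dt
dθ/dt = cos²(θ)/75 · 5 = 75/(75² + 122²) · 5
dθ/dt = 0.018285 rad/s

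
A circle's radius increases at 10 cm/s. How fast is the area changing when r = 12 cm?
240π cm²/s

A = πr²
dA/dt = 2πr · dr/dt = 2π(12)(10) = 240π cm²/s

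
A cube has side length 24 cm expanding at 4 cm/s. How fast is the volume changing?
6912 cm³/s

V = s³
dV/dt = 3s² · ds/dt = 3·24²·4 = 6912 cm³/s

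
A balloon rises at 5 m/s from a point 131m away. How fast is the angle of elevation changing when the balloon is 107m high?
0.022894 rad/s

tan(θ) = y/131
sec²(θ) · dθ/dt = (1/131) · dy/dt
dθ/dt = cos²(θ)/131 · 5 = 131/(131² + 107²) · 5
dθ/dt = 0.022894 rad/s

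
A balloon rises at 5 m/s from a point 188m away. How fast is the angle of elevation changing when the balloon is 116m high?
0.019262 rad/s

tan(θ) = y/188
sec²(θ) · dθ/dt = (1/188) · dy/dt
dθ/dt = cos²(θ)/188 · 5 = 188/(188² + 116²) · 5
dθ/dt = 0.019262 rad/s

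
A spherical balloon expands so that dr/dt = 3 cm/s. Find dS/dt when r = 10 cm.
240π cm²/s

S = 4πr²
dS/dt = dS/dr · dr/dt = 8πr · 3
At r = 10: dS/dt = 240π cm²/s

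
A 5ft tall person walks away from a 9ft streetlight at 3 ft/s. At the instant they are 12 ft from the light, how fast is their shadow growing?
15/4 ft/s

By similar triangles: 9/(x+s) = 5/s
Solving: s = 5x/4
ds/dt = 5/4 · dx/dt = 5/4 · 3 = 15/4 ft/s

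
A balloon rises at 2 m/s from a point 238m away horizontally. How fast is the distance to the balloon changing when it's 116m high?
116√701/3505 ≈ 0.8763 m/s

z² = 238² + y²
z = √(238² + 116²) = 10√701
dz/dt = y/z · dy/dt = 116/(10√701) · 2 = 116√701/3505 ≈ 0.8763 m/s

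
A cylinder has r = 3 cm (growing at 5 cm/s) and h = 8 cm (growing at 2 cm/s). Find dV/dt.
258π cm³/s

V = πr²h
dV/dt = 2πrh·dr/dt + πr²·dh/dt
= 2π(3)(8)(5) + π(3)²(2)
= 258π cm³/s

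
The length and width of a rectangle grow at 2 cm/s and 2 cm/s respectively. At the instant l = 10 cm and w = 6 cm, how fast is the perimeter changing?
8 cm/s

P = 2(l + w)
dP/dt = 2(dl/dt + dw/dt) = 2(2 + 2) = 8 cm/s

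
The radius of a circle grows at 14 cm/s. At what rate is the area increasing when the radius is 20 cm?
560π cm²/s

A = πr²
dA/dt = 2πr · dr/dt = 2π(20)(14) = 560π cm²/s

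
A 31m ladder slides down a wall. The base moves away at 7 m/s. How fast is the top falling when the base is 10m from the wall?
10√861/123 ≈ 2.386 m/s

x² + y² = 31²
2x·dx/dt + 2y·dy/dt = 0
dy/dt = -x/y · dx/dt = -10/√861 · 7 = -10√861/123 m/s
The top is descending at 10√861/123 ≈ 2.386 m/s.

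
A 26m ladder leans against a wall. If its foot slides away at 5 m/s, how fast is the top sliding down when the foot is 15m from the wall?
75√451/451 ≈ 3.532 m/s

x² + y² = 26²
2x·dx/dt + 2y·dy/dt = 0
dy/dt = -x/y · dx/dt = -15/√451 · 5 = -75√451/451 m/s
The top is descending at 75√451/451 ≈ 3.532 m/s.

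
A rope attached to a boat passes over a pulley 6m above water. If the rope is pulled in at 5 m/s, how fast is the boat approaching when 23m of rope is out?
115√493/493 ≈ 5.179 m/s

rope² = x² + 6²
x = √(23² - 6²) = √493
dx/dt = (rope/x) · d(rope)/dt = (23/√493) · (-5) = -115√493/493 m/s
The boat approaches at 115√493/493 ≈ 5.179 m/s.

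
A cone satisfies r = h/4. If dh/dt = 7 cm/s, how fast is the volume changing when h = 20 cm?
175π cm³/s

V = (1/3)π(h/4)²h = πh³/48
dV/dt = πh²/16 · 7
At h = 20: dV/dt = 175π cm³/s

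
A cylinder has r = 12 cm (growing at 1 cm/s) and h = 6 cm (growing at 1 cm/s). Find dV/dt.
288π cm³/s

V = πr²h
dV/dt = 2πrh·dr/dt + πr²·dh/dt
= 2π(12)(6)(1) + π(12)²(1)
= 288π cm³/s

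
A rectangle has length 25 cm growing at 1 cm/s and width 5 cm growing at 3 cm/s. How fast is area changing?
80 cm²/s

A = lw
dA/dt = w·dl/dt + l·dw/dt = 5·1 + 25·3 = 80 cm²/s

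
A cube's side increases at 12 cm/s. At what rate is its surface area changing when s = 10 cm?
1440 cm²/s

A = 6s²
dA/dt = 12s · ds/dt = 12·10·12 = 1440 cm²/s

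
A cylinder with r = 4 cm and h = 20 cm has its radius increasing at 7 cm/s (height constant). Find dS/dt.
392π cm²/s

S = 2πrh + 2πr² (lateral + bases)
dS/dt = (2πh + 4πr)·dr/dt = (2π·20 + 4π·4)·7
= 392π cm²/s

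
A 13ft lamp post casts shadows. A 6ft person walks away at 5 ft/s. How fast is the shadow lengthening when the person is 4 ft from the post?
30/7 ft/s

By similar triangles: 13/(x+s) = 6/s
Solving: s = 6x/7
ds/dt = 6/7 · dx/dt = 6/7 · 5 = 30/7 ft/s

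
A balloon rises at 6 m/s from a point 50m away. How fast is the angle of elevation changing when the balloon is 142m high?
0.013237 rad/s

tan(θ) = y/50
sec²(θ) · dθ/dt = (1/50) · dy/dt
dθ/dt = cos²(θ)/50 · 6 = 50/(50² + 142²) · 6
dθ/dt = 0.013237 rad/s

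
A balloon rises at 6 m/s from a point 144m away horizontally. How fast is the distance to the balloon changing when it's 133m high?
798√1537/7685 ≈ 4.071 m/s

z² = 144² + y²
z = √(144² + 133²) = 5√1537
dz/dt = y/z · dy/dt = 133/(5√1537) · 6 = 798√1537/7685 ≈ 4.071 m/s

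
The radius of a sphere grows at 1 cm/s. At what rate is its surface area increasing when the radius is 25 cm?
200π cm²/s

S = 4πr²
dS/dt = dS/dr · dr/dt = 8πr · 1
At r = 25: dS/dt = 200π cm²/s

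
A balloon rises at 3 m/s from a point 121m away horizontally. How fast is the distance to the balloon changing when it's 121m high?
3√2/2 ≈ 2.121 m/s

z² = 121² + y²
z = √(121² + 121²) = 121√2
dz/dt = y/z · dy/dt = 121/(121√2) · 3 = 3√2/2 ≈ 2.121 m/s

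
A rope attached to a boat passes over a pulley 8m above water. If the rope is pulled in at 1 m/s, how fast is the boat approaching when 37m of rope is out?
37√145/435 ≈ 1.024 m/s

rope² = x² + 8²
x = √(37² - 8²) = 3√145
dx/dt = (rope/x) · d(rope)/dt = (37/(3√145)) · (-1) = -37√145/435 m/s
The boat approaches at 37√145/435 ≈ 1.024 m/s.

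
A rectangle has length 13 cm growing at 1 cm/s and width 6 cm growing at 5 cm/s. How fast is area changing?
71 cm²/s

A = lw
dA/dt = w·dl/dt + l·dw/dt = 6·1 + 13·5 = 71 cm²/s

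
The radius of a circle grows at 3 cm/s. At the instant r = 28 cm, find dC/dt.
6π cm/s

C = 2πr
dC/dt = 2π · dr/dt = 2π · 3 = 6π cm/s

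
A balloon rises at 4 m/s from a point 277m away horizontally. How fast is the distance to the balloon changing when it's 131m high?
262√93890/46945 ≈ 1.71 m/s

z² = 277² + y²
z = √(277² + 131²) = √93890
dz/dt = y/z · dy/dt = 131/√93890 · 4 = 262√93890/46945 ≈ 1.71 m/s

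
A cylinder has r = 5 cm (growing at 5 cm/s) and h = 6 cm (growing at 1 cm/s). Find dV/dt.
325π cm³/s

V = πr²h
dV/dt = 2πrh·dr/dt + πr²·dh/dt
= 2π(5)(6)(5) + π(5)²(1)
= 325π cm³/s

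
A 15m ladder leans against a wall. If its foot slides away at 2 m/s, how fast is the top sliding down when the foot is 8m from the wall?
16√161/161 ≈ 1.261 m/s

x² + y² = 15²
2x·dx/dt + 2y·dy/dt = 0
dy/dt = -x/y · dx/dt = -8/√161 · 2 = -16√161/161 m/s
The top is descending at 16√161/161 ≈ 1.261 m/s.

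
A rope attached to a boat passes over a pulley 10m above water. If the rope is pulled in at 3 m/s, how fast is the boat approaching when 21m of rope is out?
63√341/341 ≈ 3.412 m/s

rope² = x² + 10²
x = √(21² - 10²) = √341
dx/dt = (rope/x) · d(rope)/dt = (21/√341) · (-3) = -63√341/341 m/s
The boat approaches at 63√341/341 ≈ 3.412 m/s.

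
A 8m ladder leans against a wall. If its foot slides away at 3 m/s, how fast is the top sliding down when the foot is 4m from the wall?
√3 ≈ 1.732 m/s

x² + y² = 8²
2x·dx/dt + 2y·dy/dt = 0
dy/dt = -x/y · dx/dt = -4/(4√3) · 3 = -√3 m/s
The top is descending at √3 ≈ 1.732 m/s.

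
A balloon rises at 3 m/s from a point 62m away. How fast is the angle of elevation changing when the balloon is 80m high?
0.018157 rad/s

tan(θ) = y/62
sec²(θ) · dθ/dt = (1/62) · dy/dt
dθ/dt = cos²(θ)/62 · 3 = 62/(62² + 80²) · 3
dθ/dt = 0.018157 rad/s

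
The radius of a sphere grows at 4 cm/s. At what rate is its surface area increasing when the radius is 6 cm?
192π cm²/s

S = 4πr²
dS/dt = dS/dr · dr/dt = 8πr · 4
At r = 6: dS/dt = 192π cm²/s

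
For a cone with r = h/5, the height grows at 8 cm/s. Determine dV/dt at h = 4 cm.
128π/25 cm³/s

V = (1/3)π(h/5)²h = πh³/75
dV/dt = πh²/25 · 8
At h = 4: dV/dt = 128π/25 cm³/s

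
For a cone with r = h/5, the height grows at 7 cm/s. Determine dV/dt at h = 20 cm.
112π cm³/s

V = (1/3)π(h/5)²h = πh³/75
dV/dt = πh²/25 · 7
At h = 20: dV/dt = 112π cm³/s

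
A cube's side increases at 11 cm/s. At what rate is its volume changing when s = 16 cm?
8448 cm³/s

V = s³
dV/dt = 3s² · ds/dt = 3·16²·11 = 8448 cm³/s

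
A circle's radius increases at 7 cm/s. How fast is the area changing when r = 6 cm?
84π cm²/s

A = πr²
dA/dt = 2πr · dr/dt = 2π(6)(7) = 84π cm²/s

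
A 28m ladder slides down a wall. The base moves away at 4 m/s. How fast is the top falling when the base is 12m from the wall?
3√10/5 ≈ 1.897 m/s

x² + y² = 28²
2x·dx/dt + 2y·dy/dt = 0
dy/dt = -x/y · dx/dt = -12/(8√10) · 4 = -3√10/5 m/s
The top is descending at 3√10/5 ≈ 1.897 m/s.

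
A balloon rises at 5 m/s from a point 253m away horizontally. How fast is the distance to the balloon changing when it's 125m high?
625√79634/79634 ≈ 2.215 m/s

z² = 253² + y²
z = √(253² + 125²) = √79634
dz/dt = y/z · dy/dt = 125/√79634 · 5 = 625√79634/79634 ≈ 2.215 m/s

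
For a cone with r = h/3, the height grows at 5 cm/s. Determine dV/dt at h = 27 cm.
405π cm³/s

V = (1/3)π(h/3)²h = πh³/27
dV/dt = πh²/9 · 5
At h = 27: dV/dt = 405π cm³/s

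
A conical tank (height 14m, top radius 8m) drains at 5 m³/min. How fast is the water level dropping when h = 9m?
245/(1296π) ≈ 0.06017 m/min

r/h = 8/14, so r = (4/7)h
V = (1/3)πr²h = (1/3)π((4/7)h)²h = (16/147)πh³
dV/dh = (16/49)πh²
dh/dt = (dV/dt)/(dV/dh) = -5/((16/49)π·9²) = -245/(1296π) m/min
The level is dropping at 245/(1296π) ≈ 0.06017 m/min.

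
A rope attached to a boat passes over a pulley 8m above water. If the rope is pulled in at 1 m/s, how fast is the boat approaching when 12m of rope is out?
3√5/5 ≈ 1.342 m/s

rope² = x² + 8²
x = √(12² - 8²) = 4√5
dx/dt = (rope/x) · d(rope)/dt = (12/(4√5)) · (-1) = -3√5/5 m/s
The boat approaches at 3√5/5 ≈ 1.342 m/s.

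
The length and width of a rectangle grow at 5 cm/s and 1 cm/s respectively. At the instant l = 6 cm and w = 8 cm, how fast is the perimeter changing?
12 cm/s

P = 2(l + w)
dP/dt = 2(dl/dt + dw/dt) = 2(5 + 1) = 12 cm/s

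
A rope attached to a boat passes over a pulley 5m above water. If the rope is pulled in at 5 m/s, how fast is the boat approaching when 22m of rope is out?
110√51/153 ≈ 5.134 m/s

rope² = x² + 5²
x = √(22² - 5²) = 3√51
dx/dt = (rope/x) · d(rope)/dt = (22/(3√51)) · (-5) = -110√51/153 m/s
The boat approaches at 110√51/153 ≈ 5.134 m/s.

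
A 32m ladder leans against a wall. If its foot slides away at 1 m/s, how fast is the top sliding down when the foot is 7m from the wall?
7√39/195 ≈ 0.2242 m/s

x² + y² = 32²
2x·dx/dt + 2y·dy/dt = 0
dy/dt = -x/y · dx/dt = -7/(5√39) · 1 = -7√39/195 m/s
The top is descending at 7√39/195 ≈ 0.2242 m/s.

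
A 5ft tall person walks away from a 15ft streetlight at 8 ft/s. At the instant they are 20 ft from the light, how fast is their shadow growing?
4 ft/s

By similar triangles: 15/(x+s) = 5/s
Solving: s = 5x/10
ds/dt = 5/10 · dx/dt = 1/2 · 8 = 4 ft/s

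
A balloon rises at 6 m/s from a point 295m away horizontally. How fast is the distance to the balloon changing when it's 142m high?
852√107189/107189 ≈ 2.602 m/s

z² = 295² + y²
z = √(295² + 142²) = √107189
dz/dt = y/z · dy/dt = 142/√107189 · 6 = 852√107189/107189 ≈ 2.602 m/s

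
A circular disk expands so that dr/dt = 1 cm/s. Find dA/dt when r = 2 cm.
4π cm²/s

A = πr²
dA/dt = 2πr · dr/dt = 2π(2)(1) = 4π cm²/s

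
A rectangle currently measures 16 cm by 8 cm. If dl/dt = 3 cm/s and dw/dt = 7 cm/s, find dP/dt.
20 cm/s

P = 2(l + w)
dP/dt = 2(dl/dt + dw/dt) = 2(3 + 7) = 20 cm/s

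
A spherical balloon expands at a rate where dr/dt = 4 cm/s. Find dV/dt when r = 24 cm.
9216π cm³/s

V = (4/3)πr³
dV/dt = dV/dr · dr/dt = 4πr² · 4
At r = 24: dV/dt = 9216π cm³/s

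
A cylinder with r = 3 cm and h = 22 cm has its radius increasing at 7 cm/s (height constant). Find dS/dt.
392π cm²/s

S = 2πrh + 2πr² (lateral + bases)
dS/dt = (2πh + 4πr)·dr/dt = (2π·22 + 4π·3)·7
= 392π cm²/s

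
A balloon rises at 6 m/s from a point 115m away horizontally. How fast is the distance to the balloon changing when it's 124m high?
744√28601/28601 ≈ 4.399 m/s

z² = 115² + y²
z = √(115² + 124²) = √28601
dz/dt = y/z · dy/dt = 124/√28601 · 6 = 744√28601/28601 ≈ 4.399 m/s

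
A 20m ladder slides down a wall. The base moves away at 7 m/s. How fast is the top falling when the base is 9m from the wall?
63√319/319 ≈ 3.527 m/s

x² + y² = 20²
2x·dx/dt + 2y·dy/dt = 0
dy/dt = -x/y · dx/dt = -9/√319 · 7 = -63√319/319 m/s
The top is descending at 63√319/319 ≈ 3.527 m/s.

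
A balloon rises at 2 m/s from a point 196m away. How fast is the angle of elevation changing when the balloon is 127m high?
0.007187 rad/s

tan(θ) = y/196
sec²(θ) · dθ/dt = (1/196) · dy/dt
dθ/dt = cos²(θ)/196 · 2 = 196/(196² + 127²) · 2
dθ/dt = 0.007187 rad/s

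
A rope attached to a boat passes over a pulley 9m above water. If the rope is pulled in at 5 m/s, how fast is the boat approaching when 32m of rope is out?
160√943/943 ≈ 5.21 m/s

rope² = x² + 9²
x = √(32² - 9²) = √943
dx/dt = (rope/x) · d(rope)/dt = (32/√943) · (-5) = -160√943/943 m/s
The boat approaches at 160√943/943 ≈ 5.21 m/s.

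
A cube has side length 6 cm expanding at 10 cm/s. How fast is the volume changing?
1080 cm³/s

V = s³
dV/dt = 3s² · ds/dt = 3·6²·10 = 1080 cm³/s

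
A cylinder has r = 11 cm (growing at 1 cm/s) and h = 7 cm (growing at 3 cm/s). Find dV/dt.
517π cm³/s

V = πr²h
dV/dt = 2πrh·dr/dt + πr²·dh/dt
= 2π(11)(7)(1) + π(11)²(3)
= 517π cm³/s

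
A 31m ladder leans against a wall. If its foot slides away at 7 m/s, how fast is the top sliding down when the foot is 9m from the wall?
63√55/220 ≈ 2.124 m/s

x² + y² = 31²
2x·dx/dt + 2y·dy/dt = 0
dy/dt = -x/y · dx/dt = -9/(4√55) · 7 = -63√55/220 m/s
The top is descending at 63√55/220 ≈ 2.124 m/s.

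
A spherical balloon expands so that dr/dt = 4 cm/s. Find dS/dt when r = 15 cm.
480π cm²/s

S = 4πr²
dS/dt = dS/dr · dr/dt = 8πr · 4
At r = 15: dS/dt = 480π cm²/s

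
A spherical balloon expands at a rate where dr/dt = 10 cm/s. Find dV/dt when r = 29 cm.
33640π cm³/s

V = (4/3)πr³
dV/dt = dV/dr · dr/dt = 4πr² · 10
At r = 29: dV/dt = 33640π cm³/s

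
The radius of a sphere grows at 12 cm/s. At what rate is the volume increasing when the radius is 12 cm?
6912π cm³/s

V = (4/3)πr³
dV/dt = dV/dr · dr/dt = 4πr² · 12
At r = 12: dV/dt = 6912π cm³/s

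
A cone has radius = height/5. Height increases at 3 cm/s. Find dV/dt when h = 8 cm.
192π/25 cm³/s

V = (1/3)π(h/5)²h = πh³/75
dV/dt = πh²/25 · 3
At h = 8: dV/dt = 192π/25 cm³/s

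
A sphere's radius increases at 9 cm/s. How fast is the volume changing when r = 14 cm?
7056π cm³/s

V = (4/3)πr³
dV/dt = dV/dr · dr/dt = 4πr² · 9
At r = 14: dV/dt = 7056π cm³/s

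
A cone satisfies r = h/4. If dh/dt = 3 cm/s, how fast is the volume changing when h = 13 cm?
507π/16 cm³/s

V = (1/3)π(h/4)²h = πh³/48
dV/dt = πh²/16 · 3
At h = 13: dV/dt = 507π/16 cm³/s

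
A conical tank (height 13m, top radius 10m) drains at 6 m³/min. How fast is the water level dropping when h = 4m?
507/(800π) ≈ 0.2017 m/min

r/h = 10/13, so r = (10/13)h
V = (1/3)πr²h = (1/3)π((10/13)h)²h = (100/507)πh³
dV/dh = (100/169)πh²
dh/dt = (dV/dt)/(dV/dh) = -6/((100/169)π·4²) = -507/(800π) m/min
The level is dropping at 507/(800π) ≈ 0.2017 m/min.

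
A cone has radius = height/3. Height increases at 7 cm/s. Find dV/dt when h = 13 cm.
1183π/9 cm³/s

V = (1/3)π(h/3)²h = πh³/27
dV/dt = πh²/9 · 7
At h = 13: dV/dt = 1183π/9 cm³/s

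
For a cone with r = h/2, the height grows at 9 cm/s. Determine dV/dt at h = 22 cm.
1089π cm³/s

V = (1/3)π(h/2)²h = πh³/12
dV/dt = πh²/4 · 9
At h = 22: dV/dt = 1089π cm³/s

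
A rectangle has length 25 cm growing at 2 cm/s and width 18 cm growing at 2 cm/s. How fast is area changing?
86 cm²/s

A = lw
dA/dt = w·dl/dt + l·dw/dt = 18·2 + 25·2 = 86 cm²/s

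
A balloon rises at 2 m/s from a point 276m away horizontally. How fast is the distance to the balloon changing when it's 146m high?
146√24373/24373 ≈ 0.9352 m/s

z² = 276² + y²
z = √(276² + 146²) = 2√24373
dz/dt = y/z · dy/dt = 146/(2√24373) · 2 = 146√24373/24373 ≈ 0.9352 m/s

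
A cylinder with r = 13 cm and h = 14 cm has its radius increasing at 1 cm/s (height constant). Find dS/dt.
80π cm²/s

S = 2πrh + 2πr² (lateral + bases)
dS/dt = (2πh + 4πr)·dr/dt = (2π·14 + 4π·13)·1
= 80π cm²/s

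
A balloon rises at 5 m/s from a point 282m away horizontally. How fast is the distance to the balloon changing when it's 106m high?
53√22690/4538 ≈ 1.759 m/s

z² = 282² + y²
z = √(282² + 106²) = 2√22690
dz/dt = y/z · dy/dt = 106/(2√22690) · 5 = 53√22690/4538 ≈ 1.759 m/s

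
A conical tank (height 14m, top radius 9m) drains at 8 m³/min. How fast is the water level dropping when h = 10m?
392/(2025π) ≈ 0.06162 m/min

r/h = 9/14, so r = (9/14)h
V = (1/3)πr²h = (1/3)π((9/14)h)²h = (27/196)πh³
dV/dh = (81/196)πh²
dh/dt = (dV/dt)/(dV/dh) = -8/((81/196)π·10²) = -392/(2025π) m/min
The level is dropping at 392/(2025π) ≈ 0.06162 m/min.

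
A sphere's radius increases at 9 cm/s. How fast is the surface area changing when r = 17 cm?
1224π cm²/s

S = 4πr²
dS/dt = dS/dr · dr/dt = 8πr · 9
At r = 17: dS/dt = 1224π cm²/s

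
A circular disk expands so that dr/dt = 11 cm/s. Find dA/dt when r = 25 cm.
550π cm²/s

A = πr²
dA/dt = 2πr · dr/dt = 2π(25)(11) = 550π cm²/s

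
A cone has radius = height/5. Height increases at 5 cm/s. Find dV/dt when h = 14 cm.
196π/5 cm³/s

V = (1/3)π(h/5)²h = πh³/75
dV/dt = πh²/25 · 5
At h = 14: dV/dt = 196π/5 cm³/s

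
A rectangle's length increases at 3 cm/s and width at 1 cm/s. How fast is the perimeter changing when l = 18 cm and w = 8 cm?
8 cm/s

P = 2(l + w)
dP/dt = 2(dl/dt + dw/dt) = 2(3 + 1) = 8 cm/s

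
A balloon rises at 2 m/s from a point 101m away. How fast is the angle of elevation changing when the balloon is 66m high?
0.013876 rad/s

tan(θ) = y/101
sec²(θ) · dθ/dt = (1/101) · dy/dt
dθ/dt = cos²(θ)/101 · 2 = 101/(101² + 66²) · 2
dθ/dt = 0.013876 rad/s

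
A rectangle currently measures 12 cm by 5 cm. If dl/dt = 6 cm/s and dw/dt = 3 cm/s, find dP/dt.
18 cm/s

P = 2(l + w)
dP/dt = 2(dl/dt + dw/dt) = 2(6 + 3) = 18 cm/s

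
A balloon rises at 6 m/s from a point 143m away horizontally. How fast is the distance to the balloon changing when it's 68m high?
408√25073/25073 ≈ 2.577 m/s

z² = 143² + y²
z = √(143² + 68²) = √25073
dz/dt = y/z · dy/dt = 68/√25073 · 6 = 408√25073/25073 ≈ 2.577 m/s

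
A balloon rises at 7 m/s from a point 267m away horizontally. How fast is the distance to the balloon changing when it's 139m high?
973√90610/90610 ≈ 3.232 m/s

z² = 267² + y²
z = √(267² + 139²) = √90610
dz/dt = y/z · dy/dt = 139/√90610 · 7 = 973√90610/90610 ≈ 3.232 m/s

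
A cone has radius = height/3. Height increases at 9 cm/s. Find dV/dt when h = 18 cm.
324π cm³/s

V = (1/3)π(h/3)²h = πh³/27
dV/dt = πh²/9 · 9
At h = 18: dV/dt = 324π cm³/s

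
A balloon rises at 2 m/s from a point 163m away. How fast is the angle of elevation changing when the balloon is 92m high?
0.009306 rad/s

tan(θ) = y/163
sec²(θ) · dθ/dt = (1/163) · dy/dt
dθ/dt = cos²(θ)/163 · 2 = 163/(163² + 92²) · 2
dθ/dt = 0.009306 rad/s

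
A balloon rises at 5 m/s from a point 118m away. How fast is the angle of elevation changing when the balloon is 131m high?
0.01898 rad/s

tan(θ) = y/118
sec²(θ) · dθ/dt = (1/118) · dy/dt
dθ/dt = cos²(θ)/118 · 5 = 118/(118² + 131²) · 5
dθ/dt = 0.01898 rad/s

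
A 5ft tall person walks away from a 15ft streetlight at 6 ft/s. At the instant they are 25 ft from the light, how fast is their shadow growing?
3 ft/s

By similar triangles: 15/(x+s) = 5/s
Solving: s = 5x/10
ds/dt = 5/10 · dx/dt = 1/2 · 6 = 3 ft/s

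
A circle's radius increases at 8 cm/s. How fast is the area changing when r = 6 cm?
96π cm²/s

A = πr²
dA/dt = 2πr · dr/dt = 2π(6)(8) = 96π cm²/s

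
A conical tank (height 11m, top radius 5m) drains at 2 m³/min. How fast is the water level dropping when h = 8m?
121/(800π) ≈ 0.04814 m/min

r/h = 5/11, so r = (5/11)h
V = (1/3)πr²h = (1/3)π((5/11)h)²h = (25/363)πh³
dV/dh = (25/121)πh²
dh/dt = (dV/dt)/(dV/dh) = -2/((25/121)π·8²) = -121/(800π) m/min
The level is dropping at 121/(800π) ≈ 0.04814 m/min.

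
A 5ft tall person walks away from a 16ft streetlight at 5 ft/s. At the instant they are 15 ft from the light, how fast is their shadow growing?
25/11 ft/s

By similar triangles: 16/(x+s) = 5/s
Solving: s = 5x/11
ds/dt = 5/11 · dx/dt = 5/11 · 5 = 25/11 ft/s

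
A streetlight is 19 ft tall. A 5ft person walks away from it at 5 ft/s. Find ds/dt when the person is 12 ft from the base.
25/14 ft/s

By similar triangles: 19/(x+s) = 5/s
Solving: s = 5x/14
ds/dt = 5/14 · dx/dt = 5/14 · 5 = 25/14 ft/s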